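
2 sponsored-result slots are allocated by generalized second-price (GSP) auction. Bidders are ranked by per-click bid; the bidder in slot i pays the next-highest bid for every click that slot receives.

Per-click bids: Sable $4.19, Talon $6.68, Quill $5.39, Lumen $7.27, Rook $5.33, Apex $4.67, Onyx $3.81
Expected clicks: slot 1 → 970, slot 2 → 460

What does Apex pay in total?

Ranked by bid: $7.27 (Lumen) > $6.68 (Talon) > $5.39 (Quill) > …
Apex ranks below slot 2 → no slot, pays nothing.

Apex pays $0.00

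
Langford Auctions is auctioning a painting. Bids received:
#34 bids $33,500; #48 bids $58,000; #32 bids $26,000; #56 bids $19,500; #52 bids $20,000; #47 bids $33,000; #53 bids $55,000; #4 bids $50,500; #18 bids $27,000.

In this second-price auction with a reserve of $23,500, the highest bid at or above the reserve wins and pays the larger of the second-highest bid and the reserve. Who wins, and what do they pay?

Second-price auction with a reserve of $23,500: the highest bid at or above the reserve wins and pays the larger of the second-highest bid and the reserve.
Bids ranked: 58,000 (#48) > 55,000 (#53) > 50,500 (#4) > 33,500 (#34) > 33,000 (#47) > 27,000 (#18) > …
Highest eligible bid: #48 at $58,000.
max(second-highest $55,000, reserve $23,500) = $55,000; the reserve does not bind.

#48 pays $55,000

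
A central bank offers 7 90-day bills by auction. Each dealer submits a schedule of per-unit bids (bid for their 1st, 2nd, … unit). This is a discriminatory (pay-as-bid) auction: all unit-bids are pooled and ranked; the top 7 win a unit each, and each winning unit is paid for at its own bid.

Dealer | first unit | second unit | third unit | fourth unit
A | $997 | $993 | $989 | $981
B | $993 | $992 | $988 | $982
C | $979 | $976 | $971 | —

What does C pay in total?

C pays $0

All unit-bids, highest first — top 7: 997 (A-1), 993 (A-2), 993 (B-1), 992 (B-2), 989 (A-3), 988 (B-3), 982 (B-4)
Next rejected bid: $981 (not a price — pay-as-bid).
C wins no units.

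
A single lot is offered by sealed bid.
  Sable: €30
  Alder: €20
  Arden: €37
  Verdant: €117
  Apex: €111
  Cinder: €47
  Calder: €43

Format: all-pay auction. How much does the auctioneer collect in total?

Total revenue: €405

Sorting bids: 117 (Verdant) > 111 (Apex) > 47 (Cinder) > 43 (Calder) > 37 (Arden) > 30 (Sable) > …
Every bidder forfeits their bid regardless of winning.
Revenue = 30 + 20 + 37 + 117 + 111 + 47 + 43 = €405.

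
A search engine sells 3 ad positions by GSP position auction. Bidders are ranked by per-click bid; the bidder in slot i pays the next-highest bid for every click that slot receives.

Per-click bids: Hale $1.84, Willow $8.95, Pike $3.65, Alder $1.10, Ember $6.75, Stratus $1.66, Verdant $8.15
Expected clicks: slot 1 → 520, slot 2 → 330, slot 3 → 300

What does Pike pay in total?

Pike pays $0.00

Ranked by bid: $8.95 (Willow) > $8.15 (Verdant) > $6.75 (Ember) > $3.65 (Pike) > …
Pike ranks below slot 3 → no slot, pays nothing.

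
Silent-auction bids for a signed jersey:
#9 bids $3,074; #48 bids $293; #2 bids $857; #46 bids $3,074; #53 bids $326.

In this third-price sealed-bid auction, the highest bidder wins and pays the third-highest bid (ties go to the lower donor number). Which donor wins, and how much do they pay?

#9 pays $857

Rule: the highest bidder wins and pays the third-highest bid.
Bids ranked: 3,074 (#9) > 3,074 (#46) > 857 (#2) > 326 (#53) > 293 (#48)
#9 and #46 tie at $3,074; tie-break gives it to #9.
#9 is highest; pays the third-highest bid, $857.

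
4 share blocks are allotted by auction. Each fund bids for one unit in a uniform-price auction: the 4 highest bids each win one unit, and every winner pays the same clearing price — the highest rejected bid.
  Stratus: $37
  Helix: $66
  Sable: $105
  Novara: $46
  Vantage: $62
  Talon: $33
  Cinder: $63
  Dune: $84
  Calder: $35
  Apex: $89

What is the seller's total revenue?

Bids ranked high→low: 105 (Sable), 89 (Apex), 84 (Dune), 66 (Helix), 63 (Cinder), 62 (Vantage), …
Top 4: Sable, Apex, Dune, Helix.
Highest unsuccessful bid: $63 → clearing price.
Total revenue = 4 × $63 = $252.

Total revenue: $252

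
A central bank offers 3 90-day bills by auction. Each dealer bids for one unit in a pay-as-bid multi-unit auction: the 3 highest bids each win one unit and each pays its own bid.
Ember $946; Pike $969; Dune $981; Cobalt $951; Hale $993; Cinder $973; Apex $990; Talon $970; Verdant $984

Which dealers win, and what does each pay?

Sorting: 993 (Hale), 990 (Apex), 984 (Verdant), 981 (Dune), 973 (Cinder), …
The 3 highest are Hale, Apex, Verdant.
Each winner pays its own bid: Hale $993, Apex $990, Verdant $984.

Hale $993, Apex $990, Verdant $984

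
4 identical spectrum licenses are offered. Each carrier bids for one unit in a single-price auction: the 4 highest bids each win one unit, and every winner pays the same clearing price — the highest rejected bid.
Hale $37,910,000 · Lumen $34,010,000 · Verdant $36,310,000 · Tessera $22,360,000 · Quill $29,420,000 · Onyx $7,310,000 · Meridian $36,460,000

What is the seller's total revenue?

Sorting: 37,910,000 (Hale), 36,460,000 (Meridian), 36,310,000 (Verdant), 34,010,000 (Lumen), 29,420,000 (Quill), 22,360,000 (Tessera), …
Winners (4 units): Hale, Meridian, Verdant, Lumen.
Highest unsuccessful bid: $29,420,000 → clearing price.
Total revenue = 4 × $29,420,000 = $117,680,000.

Total revenue: $117,680,000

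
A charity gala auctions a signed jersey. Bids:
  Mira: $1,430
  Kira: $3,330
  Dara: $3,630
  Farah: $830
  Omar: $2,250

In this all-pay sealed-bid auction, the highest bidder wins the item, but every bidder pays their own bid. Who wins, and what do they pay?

Dara pays $3,630

Sorting bids: 3,630 (Dara) > 3,330 (Kira) > 2,250 (Omar) > 1,430 (Mira) > 830 (Farah)
Dara wins with the top bid; all bids are sunk regardless.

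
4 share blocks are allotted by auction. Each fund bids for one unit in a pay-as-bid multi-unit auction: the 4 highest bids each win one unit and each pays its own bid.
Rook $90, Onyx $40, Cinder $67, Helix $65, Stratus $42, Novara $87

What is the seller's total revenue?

Total revenue: $309

Sorting: 90 (Rook), 87 (Novara), 67 (Cinder), 65 (Helix), 42 (Stratus), 40 (Onyx)
The 4 highest are Rook, Novara, Cinder, Helix.
Total revenue = 90 + 87 + 67 + 65 = $309.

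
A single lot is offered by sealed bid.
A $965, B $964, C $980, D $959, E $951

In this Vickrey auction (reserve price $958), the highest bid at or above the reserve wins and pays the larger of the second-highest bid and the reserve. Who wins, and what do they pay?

C pays $965

Bids in order: 980 (C) > 965 (A) > 964 (B) > 959 (D) > 951 (E)
Highest eligible bid: C at $980.
Second-highest bid $965 exceeds the reserve $958 → payment $965.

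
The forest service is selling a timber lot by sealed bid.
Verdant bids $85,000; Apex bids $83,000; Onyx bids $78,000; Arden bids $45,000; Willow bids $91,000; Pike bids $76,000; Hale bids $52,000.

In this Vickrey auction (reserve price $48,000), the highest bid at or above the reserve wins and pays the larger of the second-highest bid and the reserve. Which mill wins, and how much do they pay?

Willow pays $85,000

Sorting bids: 91,000 (Willow) > 85,000 (Verdant) > 83,000 (Apex) > 78,000 (Onyx) > 76,000 (Pike) > 52,000 (Hale) > …
Willow has the top bid at or above the reserve ($91,000).
Second-highest bid $85,000 exceeds the reserve $48,000 → payment $85,000.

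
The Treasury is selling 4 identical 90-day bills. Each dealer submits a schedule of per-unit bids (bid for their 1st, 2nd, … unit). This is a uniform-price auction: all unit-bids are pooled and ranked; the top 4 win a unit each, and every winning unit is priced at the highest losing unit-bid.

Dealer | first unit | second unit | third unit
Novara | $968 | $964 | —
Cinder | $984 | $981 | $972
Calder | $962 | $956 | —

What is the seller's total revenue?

Merging the schedules and taking the best 4: 984 (Cinder-1), 981 (Cinder-2), 972 (Cinder-3), 968 (Novara-1)
First bid not allocated: $964.
Allocation: Cinder 3, Novara 1. Every unit priced at $964.
Revenue = 4 × 964 = $3,856.

Total revenue: $3,856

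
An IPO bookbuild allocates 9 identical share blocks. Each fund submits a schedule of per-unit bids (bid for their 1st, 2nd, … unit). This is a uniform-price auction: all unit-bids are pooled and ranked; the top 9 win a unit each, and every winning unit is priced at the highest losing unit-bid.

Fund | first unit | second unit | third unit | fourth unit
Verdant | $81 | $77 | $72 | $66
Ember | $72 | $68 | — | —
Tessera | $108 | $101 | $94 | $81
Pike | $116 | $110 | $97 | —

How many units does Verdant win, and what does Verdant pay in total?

Pooled unit-bids ranked (top 9): 116 (Pike-1), 110 (Pike-2), 108 (Tessera-1), 101 (Tessera-2), 97 (Pike-3), 94 (Tessera-3), 81 (Verdant-1), 81 (Tessera-4), 77 (Verdant-2)
First bid not allocated: $72.
Verdant wins 2 unit(s) at $72 each.

Verdant: 2 units, pays $144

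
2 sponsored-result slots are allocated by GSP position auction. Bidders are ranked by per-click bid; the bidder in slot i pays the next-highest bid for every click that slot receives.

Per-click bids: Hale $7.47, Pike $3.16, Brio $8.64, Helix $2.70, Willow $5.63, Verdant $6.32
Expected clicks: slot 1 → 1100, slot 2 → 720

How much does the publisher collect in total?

Total revenue: $12767.40

Sorting advertisers: $8.64 (Brio) > $7.47 (Hale) > $6.32 (Verdant) > …
Slot 1: Brio pays $7.47 × 1100 = $8217.00
Slot 2: Hale pays $6.32 × 720 = $4550.40
Total = $12767.40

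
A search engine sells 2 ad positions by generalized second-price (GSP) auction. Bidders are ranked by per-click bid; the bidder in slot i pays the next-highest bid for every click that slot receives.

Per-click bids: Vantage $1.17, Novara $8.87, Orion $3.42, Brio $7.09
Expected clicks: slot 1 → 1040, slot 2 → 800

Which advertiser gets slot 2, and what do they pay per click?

Brio; $3.42 per click

Ranked by bid: $8.87 (Novara) > $7.09 (Brio) > $3.42 (Orion) > …
Slot 2 goes to the second-ranked bidder, Brio, who pays the next bid down: $3.42/click.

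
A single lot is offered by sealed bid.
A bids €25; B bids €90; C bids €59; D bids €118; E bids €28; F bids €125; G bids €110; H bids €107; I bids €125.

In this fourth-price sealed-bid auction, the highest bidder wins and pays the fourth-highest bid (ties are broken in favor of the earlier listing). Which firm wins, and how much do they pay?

Fourth-price sealed-bid auction: the highest bidder wins and pays the fourth-highest bid.
Bids ranked: 125 (F) > 125 (I) > 118 (D) > 110 (G) > 107 (H) > 90 (B) > …
F and I tie at €125; tie-break gives it to F.
F is highest; pays the fourth-highest bid, €110.

F pays €110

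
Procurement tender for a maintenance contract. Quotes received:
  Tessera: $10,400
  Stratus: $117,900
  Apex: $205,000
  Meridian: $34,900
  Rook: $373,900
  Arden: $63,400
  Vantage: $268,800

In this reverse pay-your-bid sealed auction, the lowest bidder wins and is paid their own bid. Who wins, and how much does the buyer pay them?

Reverse pay-your-bid sealed auction: the lowest bidder wins and is paid their own bid.
Bids in order: 10,400 (Tessera) < 34,900 (Meridian) < 63,400 (Arden) < 117,900 (Stratus) < 205,000 (Apex) < 268,800 (Vantage) < …
Tessera is lowest → is paid own bid, $10,400.

Tessera is paid $10,400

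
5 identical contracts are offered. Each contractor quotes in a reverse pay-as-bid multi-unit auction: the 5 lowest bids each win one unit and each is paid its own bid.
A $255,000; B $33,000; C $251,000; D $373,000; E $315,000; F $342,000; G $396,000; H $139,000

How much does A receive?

A is paid $255,000

Bids ranked low→high: 33,000 (B), 139,000 (H), 251,000 (C), 255,000 (A), 315,000 (E), 342,000 (F), 373,000 (D), …
The 5 lowest are B, H, C, A, E.
A wins → own bid $255,000.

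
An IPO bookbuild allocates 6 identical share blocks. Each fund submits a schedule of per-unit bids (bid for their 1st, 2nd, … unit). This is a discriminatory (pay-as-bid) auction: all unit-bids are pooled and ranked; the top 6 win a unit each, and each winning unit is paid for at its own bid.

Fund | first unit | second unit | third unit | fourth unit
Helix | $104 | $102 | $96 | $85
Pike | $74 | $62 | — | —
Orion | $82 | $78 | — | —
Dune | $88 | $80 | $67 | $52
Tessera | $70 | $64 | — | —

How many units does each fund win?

Merging the schedules and taking the best 6: 104 (Helix-1), 102 (Helix-2), 96 (Helix-3), 88 (Dune-1), 85 (Helix-4), 82 (Orion-1)
Next rejected bid: $80 (not a price — pay-as-bid).
Allocation: Dune 1, Helix 4, Orion 1.

Dune 1, Helix 4, Orion 1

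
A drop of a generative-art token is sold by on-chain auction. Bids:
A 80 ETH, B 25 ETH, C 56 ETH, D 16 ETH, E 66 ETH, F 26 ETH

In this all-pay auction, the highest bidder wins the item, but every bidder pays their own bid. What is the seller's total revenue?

Rule: the highest bidder wins the item, but every bidder pays their own bid.
Sorting bids: 80 (A) > 66 (E) > 56 (C) > 26 (F) > 25 (B) > 16 (D)
A wins with the top bid; all bids are sunk regardless.
Every bidder forfeits their bid regardless of winning.
Revenue = 80 + 25 + 56 + 16 + 66 + 26 = 269 ETH.

Total revenue: 269 ETH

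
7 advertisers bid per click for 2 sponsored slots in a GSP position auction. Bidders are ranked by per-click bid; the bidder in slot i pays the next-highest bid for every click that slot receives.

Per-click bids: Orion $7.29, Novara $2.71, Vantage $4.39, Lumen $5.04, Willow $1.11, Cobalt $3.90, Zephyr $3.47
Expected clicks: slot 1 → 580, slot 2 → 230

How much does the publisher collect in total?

Per-click bids in order: $7.29 (Orion) > $5.04 (Lumen) > $4.39 (Vantage) > …
Slot 1: Orion pays $5.04 × 580 = $2923.20
Slot 2: Lumen pays $4.39 × 230 = $1009.70
Total = $3932.90

Total revenue: $3932.90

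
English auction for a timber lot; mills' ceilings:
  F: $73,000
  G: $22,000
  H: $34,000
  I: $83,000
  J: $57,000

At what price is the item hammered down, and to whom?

I wins at $73,000

Ascending (English) auction: the price rises until one bidder remains; the winner pays the price at which the last rival dropped out.
Limits ranked: 83,000 (I) > 73,000 (F) > 57,000 (J) > 34,000 (H) > 22,000 (G)
Once the price passes $73,000, only I is left; the hammer falls at F's limit of $73,000.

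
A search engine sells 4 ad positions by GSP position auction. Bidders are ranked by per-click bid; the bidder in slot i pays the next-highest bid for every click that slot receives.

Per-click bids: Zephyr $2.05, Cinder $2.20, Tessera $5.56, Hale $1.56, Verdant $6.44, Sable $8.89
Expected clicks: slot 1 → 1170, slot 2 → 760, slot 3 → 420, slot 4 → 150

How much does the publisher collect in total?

Per-click bids in order: $8.89 (Sable) > $6.44 (Verdant) > $5.56 (Tessera) > $2.20 (Cinder) > $2.05 (Zephyr) > …
Slot 1: Sable pays $6.44 × 1170 = $7534.80
Slot 2: Verdant pays $5.56 × 760 = $4225.60
Slot 3: Tessera pays $2.20 × 420 = $924.00
Slot 4: Cinder pays $2.05 × 150 = $307.50
Total = $12991.90

Total revenue: $12991.90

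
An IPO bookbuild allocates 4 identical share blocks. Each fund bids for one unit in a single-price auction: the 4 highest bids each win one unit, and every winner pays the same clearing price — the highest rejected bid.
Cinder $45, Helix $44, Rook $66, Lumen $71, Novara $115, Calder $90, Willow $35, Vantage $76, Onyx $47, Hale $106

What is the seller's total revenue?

Total revenue: $284

Ordering the bids: 115 (Novara), 106 (Hale), 90 (Calder), 76 (Vantage), 71 (Lumen), 66 (Rook), …
Top 4: Novara, Hale, Calder, Vantage.
Clearing price = highest rejected bid = $71.
Total revenue = 4 × $71 = $284.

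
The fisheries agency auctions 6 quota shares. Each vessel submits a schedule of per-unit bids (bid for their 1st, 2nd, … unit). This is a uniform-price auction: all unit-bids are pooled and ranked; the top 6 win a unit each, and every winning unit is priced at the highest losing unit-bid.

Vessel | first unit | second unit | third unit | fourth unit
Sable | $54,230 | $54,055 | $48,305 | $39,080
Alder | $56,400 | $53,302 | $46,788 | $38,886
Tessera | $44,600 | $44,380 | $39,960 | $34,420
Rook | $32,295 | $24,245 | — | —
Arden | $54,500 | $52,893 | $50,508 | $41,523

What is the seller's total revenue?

Total revenue: $303,048

Pooled unit-bids ranked (top 6): 56,400 (Alder-1), 54,500 (Arden-1), 54,230 (Sable-1), 54,055 (Sable-2), 53,302 (Alder-2), 52,893 (Arden-2)
First bid not allocated: $50,508.
Allocation: Alder 2, Arden 2, Sable 2. Every unit priced at $50,508.
Revenue = 6 × 50,508 = $303,048.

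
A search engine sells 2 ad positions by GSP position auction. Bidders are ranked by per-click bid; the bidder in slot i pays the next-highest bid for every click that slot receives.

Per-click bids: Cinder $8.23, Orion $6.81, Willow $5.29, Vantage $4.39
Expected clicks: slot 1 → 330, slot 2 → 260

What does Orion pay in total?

Orion pays $1375.40

Sorting advertisers: $8.23 (Cinder) > $6.81 (Orion) > $5.29 (Willow) > …
Orion holds slot 2 → pays next bid $5.29 × 260 clicks = $1375.40.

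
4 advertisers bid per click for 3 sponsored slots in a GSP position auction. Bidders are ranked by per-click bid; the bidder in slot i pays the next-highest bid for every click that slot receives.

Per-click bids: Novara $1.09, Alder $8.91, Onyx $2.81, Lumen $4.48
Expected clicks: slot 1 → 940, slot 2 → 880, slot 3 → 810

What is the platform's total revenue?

Sorting advertisers: $8.91 (Alder) > $4.48 (Lumen) > $2.81 (Onyx) > $1.09 (Novara)
Slot 1: Alder pays $4.48 × 940 = $4211.20
Slot 2: Lumen pays $2.81 × 880 = $2472.80
Slot 3: Onyx pays $1.09 × 810 = $882.90
Total = $7566.90

Total revenue: $7566.90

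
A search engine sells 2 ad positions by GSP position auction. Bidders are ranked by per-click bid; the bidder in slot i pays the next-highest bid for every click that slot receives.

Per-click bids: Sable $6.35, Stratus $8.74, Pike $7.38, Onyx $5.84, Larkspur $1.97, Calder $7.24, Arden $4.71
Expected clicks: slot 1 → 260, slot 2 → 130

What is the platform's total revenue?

Sorting advertisers: $8.74 (Stratus) > $7.38 (Pike) > $7.24 (Calder) > …
Slot 1: Stratus pays $7.38 × 260 = $1918.80
Slot 2: Pike pays $7.24 × 130 = $941.20
Total = $2860.00

Total revenue: $2860.00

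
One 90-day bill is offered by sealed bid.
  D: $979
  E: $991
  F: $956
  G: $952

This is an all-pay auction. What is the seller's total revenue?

Bids in order: 991 (E) > 979 (D) > 956 (F) > 952 (G)
Every bidder forfeits their bid regardless of winning.
Revenue = 979 + 991 + 956 + 952 = $3,878.

Total revenue: $3,878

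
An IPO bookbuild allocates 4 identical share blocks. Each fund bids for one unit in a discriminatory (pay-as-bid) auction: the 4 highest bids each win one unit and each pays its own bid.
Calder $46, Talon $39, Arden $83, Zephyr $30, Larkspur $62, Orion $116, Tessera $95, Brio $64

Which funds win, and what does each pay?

Orion $116, Tessera $95, Arden $83, Brio $64

Sorting: 116 (Orion), 95 (Tessera), 83 (Arden), 64 (Brio), 62 (Larkspur), 46 (Calder), …
The 4 highest are Orion, Tessera, Arden, Brio.
Each winner pays its own bid: Orion $116, Tessera $95, Arden $83, Brio $64.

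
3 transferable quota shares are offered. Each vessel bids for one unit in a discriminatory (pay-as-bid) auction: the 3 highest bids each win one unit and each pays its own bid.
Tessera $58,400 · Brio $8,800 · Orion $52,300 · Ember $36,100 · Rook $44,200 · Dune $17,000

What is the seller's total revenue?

Bids ranked high→low: 58,400 (Tessera), 52,300 (Orion), 44,200 (Rook), 36,100 (Ember), 17,000 (Dune), …
Top 3: Tessera, Orion, Rook.
Total revenue = 58,400 + 52,300 + 44,200 = $154,900.

Total revenue: $154,900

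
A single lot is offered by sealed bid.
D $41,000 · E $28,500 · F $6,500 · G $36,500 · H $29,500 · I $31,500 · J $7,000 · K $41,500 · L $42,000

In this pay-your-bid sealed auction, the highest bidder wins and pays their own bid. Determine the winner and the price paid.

L pays $42,000

Rule: the highest bidder wins and pays their own bid.
Sorting bids: 42,000 (L) > 41,500 (K) > 41,000 (D) > 36,500 (G) > 31,500 (I) > 29,500 (H) > …
First-price: L pays what they bid, $42,000.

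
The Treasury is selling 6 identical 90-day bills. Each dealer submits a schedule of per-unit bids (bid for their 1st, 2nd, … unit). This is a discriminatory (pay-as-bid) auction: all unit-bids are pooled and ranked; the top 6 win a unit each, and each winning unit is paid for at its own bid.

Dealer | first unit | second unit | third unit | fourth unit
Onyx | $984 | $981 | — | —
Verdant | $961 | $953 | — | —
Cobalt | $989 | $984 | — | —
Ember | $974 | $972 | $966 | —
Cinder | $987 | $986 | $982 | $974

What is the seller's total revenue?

Total revenue: $5,912

All unit-bids, highest first — top 6: 989 (Cobalt-1), 987 (Cinder-1), 986 (Cinder-2), 984 (Onyx-1), 984 (Cobalt-2), 982 (Cinder-3)
Next rejected bid: $981 (not a price — pay-as-bid).
Each winning unit pays its own bid.
Revenue = 989 + 987 + 986 + 984 + 984 + 982 = $5,912.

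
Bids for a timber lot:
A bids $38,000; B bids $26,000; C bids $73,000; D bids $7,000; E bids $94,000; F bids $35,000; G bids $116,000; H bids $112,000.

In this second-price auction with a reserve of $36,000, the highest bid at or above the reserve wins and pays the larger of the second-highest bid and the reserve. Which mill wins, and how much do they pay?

Bids in order: 116,000 (G) > 112,000 (H) > 94,000 (E) > 73,000 (C) > 38,000 (A) > 35,000 (F) > …
G has the top bid at or above the reserve ($116,000).
max(second-highest $112,000, reserve $36,000) = $112,000; the reserve does not bind.

G pays $112,000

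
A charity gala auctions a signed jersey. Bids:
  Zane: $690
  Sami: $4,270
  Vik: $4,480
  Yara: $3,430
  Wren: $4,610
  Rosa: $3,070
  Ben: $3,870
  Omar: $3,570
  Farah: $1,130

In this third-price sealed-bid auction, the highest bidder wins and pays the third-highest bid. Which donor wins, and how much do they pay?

Wren pays $4,270

Rule: the highest bidder wins and pays the third-highest bid.
Sorting bids: 4,610 (Wren) > 4,480 (Vik) > 4,270 (Sami) > 3,870 (Ben) > 3,570 (Omar) > 3,430 (Yara) > …
Wren wins; payment is bid #3 in the ranking = $4,270.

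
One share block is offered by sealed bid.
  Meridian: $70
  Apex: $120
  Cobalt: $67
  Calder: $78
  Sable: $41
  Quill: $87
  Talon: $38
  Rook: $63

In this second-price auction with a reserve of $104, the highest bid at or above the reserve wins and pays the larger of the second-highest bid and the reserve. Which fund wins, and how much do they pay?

Bids in order: 120 (Apex) > 87 (Quill) > 78 (Calder) > 70 (Meridian) > 67 (Cobalt) > 63 (Rook) > …
Highest eligible bid: Apex at $120.
max(second-highest $87, reserve $104) = $104.

Apex pays $104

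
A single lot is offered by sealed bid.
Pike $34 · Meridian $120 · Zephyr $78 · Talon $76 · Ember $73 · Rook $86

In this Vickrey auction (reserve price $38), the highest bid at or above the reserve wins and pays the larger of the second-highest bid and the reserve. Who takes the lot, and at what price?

Rule: the highest bid at or above the reserve wins and pays the larger of the second-highest bid and the reserve.
Bids in order: 120 (Meridian) > 86 (Rook) > 78 (Zephyr) > 76 (Talon) > 73 (Ember) > 34 (Pike)
Highest eligible bid: Meridian at $120.
Second-highest bid $86 exceeds the reserve $38 → payment $86.

Meridian pays $86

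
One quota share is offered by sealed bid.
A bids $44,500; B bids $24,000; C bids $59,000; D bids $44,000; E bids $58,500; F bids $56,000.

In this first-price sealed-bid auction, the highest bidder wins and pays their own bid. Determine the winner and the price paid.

C pays $59,000

Bids in order: 59,000 (C) > 58,500 (E) > 56,000 (F) > 44,500 (A) > 44,000 (D) > 24,000 (B)
C is highest → pays own bid, $59,000.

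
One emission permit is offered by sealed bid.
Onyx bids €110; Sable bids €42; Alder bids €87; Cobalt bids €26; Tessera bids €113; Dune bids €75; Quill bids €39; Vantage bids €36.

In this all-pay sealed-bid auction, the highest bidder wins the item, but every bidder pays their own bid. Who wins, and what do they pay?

All-pay sealed-bid auction: the highest bidder wins the item, but every bidder pays their own bid.
Sorting bids: 113 (Tessera) > 110 (Onyx) > 87 (Alder) > 75 (Dune) > 42 (Sable) > 39 (Quill) > …
Tessera wins with the top bid; all bids are sunk regardless.

Tessera pays €113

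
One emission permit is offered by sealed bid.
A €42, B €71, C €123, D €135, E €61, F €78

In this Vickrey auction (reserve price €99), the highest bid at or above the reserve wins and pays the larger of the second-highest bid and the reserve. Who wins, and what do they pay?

Bids in order: 135 (D) > 123 (C) > 78 (F) > 71 (B) > 61 (E) > 42 (A)
Highest eligible bid: D at €135.
max(second-highest €123, reserve €99) = €123; the reserve does not bind.

D pays €123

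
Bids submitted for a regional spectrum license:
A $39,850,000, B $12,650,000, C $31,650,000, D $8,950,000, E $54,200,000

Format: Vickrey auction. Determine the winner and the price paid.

Bids in order: 54,200,000 (E) > 39,850,000 (A) > 31,650,000 (C) > 12,650,000 (B) > 8,950,000 (D)
E wins with the highest bid; price is set by the runner-up at $39,850,000.

E pays $39,850,000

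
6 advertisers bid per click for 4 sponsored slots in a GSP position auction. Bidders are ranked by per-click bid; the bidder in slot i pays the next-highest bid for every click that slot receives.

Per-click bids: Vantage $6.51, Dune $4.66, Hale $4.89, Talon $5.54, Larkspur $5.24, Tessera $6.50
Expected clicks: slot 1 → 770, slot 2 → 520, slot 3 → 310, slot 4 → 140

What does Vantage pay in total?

Sorting advertisers: $6.51 (Vantage) > $6.50 (Tessera) > $5.54 (Talon) > $5.24 (Larkspur) > $4.89 (Hale) > …
Vantage holds slot 1 → pays next bid $6.50 × 770 clicks = $5005.00.

Vantage pays $5005.00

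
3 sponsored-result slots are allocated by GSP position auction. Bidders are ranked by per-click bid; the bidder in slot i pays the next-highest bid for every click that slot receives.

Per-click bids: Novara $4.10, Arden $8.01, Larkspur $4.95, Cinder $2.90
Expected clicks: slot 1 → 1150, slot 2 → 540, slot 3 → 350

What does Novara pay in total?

Novara pays $1015.00

Per-click bids in order: $8.01 (Arden) > $4.95 (Larkspur) > $4.10 (Novara) > $2.90 (Cinder)
Novara holds slot 3 → pays next bid $2.90 × 350 clicks = $1015.00.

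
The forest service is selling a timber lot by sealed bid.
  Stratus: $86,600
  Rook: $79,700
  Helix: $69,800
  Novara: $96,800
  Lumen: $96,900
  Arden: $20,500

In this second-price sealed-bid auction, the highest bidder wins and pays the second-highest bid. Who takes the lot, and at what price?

Second-price sealed-bid auction: the highest bidder wins and pays the second-highest bid.
Sorting bids: 96,900 (Lumen) > 96,800 (Novara) > 86,600 (Stratus) > 79,700 (Rook) > 69,800 (Helix) > 20,500 (Arden)
Lumen wins with the highest bid; price is set by the runner-up at $96,800.

Lumen pays $96,800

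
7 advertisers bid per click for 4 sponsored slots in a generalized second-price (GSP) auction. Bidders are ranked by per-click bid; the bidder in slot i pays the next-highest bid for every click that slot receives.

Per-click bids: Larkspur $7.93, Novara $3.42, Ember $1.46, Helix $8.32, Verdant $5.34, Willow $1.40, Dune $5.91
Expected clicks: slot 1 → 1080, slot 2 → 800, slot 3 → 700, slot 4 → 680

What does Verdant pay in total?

Per-click bids in order: $8.32 (Helix) > $7.93 (Larkspur) > $5.91 (Dune) > $5.34 (Verdant) > $3.42 (Novara) > …
Verdant holds slot 4 → pays next bid $3.42 × 680 clicks = $2325.60.

Verdant pays $2325.60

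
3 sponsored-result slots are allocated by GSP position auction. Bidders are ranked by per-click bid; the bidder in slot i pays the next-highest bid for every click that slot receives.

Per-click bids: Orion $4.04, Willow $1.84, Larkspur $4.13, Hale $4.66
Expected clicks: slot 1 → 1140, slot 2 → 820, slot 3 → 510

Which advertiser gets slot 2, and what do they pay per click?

Larkspur; $4.04 per click

Ranked by bid: $4.66 (Hale) > $4.13 (Larkspur) > $4.04 (Orion) > $1.84 (Willow)
Slot 2 goes to the second-ranked bidder, Larkspur, who pays the next bid down: $4.04/click.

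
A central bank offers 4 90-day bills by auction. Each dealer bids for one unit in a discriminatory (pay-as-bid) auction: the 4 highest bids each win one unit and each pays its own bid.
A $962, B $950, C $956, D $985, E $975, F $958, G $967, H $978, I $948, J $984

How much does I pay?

I pays $0

Ordering the bids: 985 (D), 984 (J), 978 (H), 975 (E), 967 (G), 962 (A), …
Winners (4 units): D, J, H, E.
I does not win → $0.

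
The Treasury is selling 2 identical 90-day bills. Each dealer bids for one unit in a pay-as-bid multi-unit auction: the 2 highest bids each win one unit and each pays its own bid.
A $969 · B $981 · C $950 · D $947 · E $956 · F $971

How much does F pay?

Bids ranked high→low: 981 (B), 971 (F), 969 (A), 956 (E), …
Top 2: B, F.
F wins → own bid $971.

F pays $971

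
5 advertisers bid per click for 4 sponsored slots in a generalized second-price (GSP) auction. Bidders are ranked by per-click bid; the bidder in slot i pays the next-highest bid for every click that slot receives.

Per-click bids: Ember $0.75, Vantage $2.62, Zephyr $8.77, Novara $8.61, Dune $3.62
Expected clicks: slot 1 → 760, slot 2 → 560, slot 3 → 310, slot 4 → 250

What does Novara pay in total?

Novara pays $2027.20

Ranked by bid: $8.77 (Zephyr) > $8.61 (Novara) > $3.62 (Dune) > $2.62 (Vantage) > $0.75 (Ember)
Novara holds slot 2 → pays next bid $3.62 × 560 clicks = $2027.20.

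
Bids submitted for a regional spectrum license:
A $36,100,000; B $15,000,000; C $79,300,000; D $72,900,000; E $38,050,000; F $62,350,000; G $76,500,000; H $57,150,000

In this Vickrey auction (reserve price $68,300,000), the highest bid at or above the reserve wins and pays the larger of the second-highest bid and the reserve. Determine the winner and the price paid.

C pays $76,500,000

Rule: the highest bid at or above the reserve wins and pays the larger of the second-highest bid and the reserve.
Bids ranked: 79,300,000 (C) > 76,500,000 (G) > 72,900,000 (D) > 62,350,000 (F) > 57,150,000 (H) > 38,050,000 (E) > …
Highest eligible bid: C at $79,300,000.
Second-highest bid $76,500,000 exceeds the reserve $68,300,000 → payment $76,500,000.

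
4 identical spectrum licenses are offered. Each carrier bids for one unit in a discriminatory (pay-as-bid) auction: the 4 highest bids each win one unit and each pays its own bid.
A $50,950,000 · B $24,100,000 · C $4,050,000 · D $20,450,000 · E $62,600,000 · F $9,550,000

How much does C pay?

C pays $0

Bids ranked high→low: 62,600,000 (E), 50,950,000 (A), 24,100,000 (B), 20,450,000 (D), 9,550,000 (F), 4,050,000 (C)
Winners (4 units): E, A, B, D.
C does not win → $0.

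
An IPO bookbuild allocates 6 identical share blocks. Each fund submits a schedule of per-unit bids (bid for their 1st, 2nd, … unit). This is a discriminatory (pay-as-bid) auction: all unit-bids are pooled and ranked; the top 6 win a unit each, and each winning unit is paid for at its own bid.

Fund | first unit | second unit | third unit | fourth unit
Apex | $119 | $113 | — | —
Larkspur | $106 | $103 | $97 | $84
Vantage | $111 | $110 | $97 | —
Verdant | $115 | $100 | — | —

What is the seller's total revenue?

Total revenue: $674

Merging the schedules and taking the best 6: 119 (Apex-1), 115 (Verdant-1), 113 (Apex-2), 111 (Vantage-1), 110 (Vantage-2), 106 (Larkspur-1)
Next rejected bid: $103 (not a price — pay-as-bid).
Each winning unit pays its own bid.
Revenue = 119 + 115 + 113 + 111 + 110 + 106 = $674.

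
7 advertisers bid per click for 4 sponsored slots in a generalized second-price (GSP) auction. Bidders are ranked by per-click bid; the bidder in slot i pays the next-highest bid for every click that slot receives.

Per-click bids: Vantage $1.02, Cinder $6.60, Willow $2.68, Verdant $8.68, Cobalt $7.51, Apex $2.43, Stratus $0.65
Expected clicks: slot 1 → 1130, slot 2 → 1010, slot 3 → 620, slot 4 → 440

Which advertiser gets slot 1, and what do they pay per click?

Verdant; $7.51 per click

Sorting advertisers: $8.68 (Verdant) > $7.51 (Cobalt) > $6.60 (Cinder) > $2.68 (Willow) > $2.43 (Apex) > …
Slot 1 goes to the first-ranked bidder, Verdant, who pays the next bid down: $7.51/click.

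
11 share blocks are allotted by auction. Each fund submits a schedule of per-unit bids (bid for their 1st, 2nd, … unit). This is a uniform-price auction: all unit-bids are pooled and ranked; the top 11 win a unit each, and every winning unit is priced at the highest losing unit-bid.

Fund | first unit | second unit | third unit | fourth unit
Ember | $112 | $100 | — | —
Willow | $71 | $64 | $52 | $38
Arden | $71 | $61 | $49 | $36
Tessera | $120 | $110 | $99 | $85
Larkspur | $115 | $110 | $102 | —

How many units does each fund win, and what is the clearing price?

Arden 1, Ember 2, Larkspur 3, Tessera 4, Willow 1; clearing price $64

Merging the schedules and taking the best 11: 120 (Tessera-1), 115 (Larkspur-1), 112 (Ember-1), 110 (Tessera-2), 110 (Larkspur-2), 102 (Larkspur-3), 100 (Ember-2), 99 (Tessera-3), 85 (Tessera-4), 71 (Willow-1), 71 (Arden-1)
Highest rejected unit-bid = $64.
Allocation: Arden 1, Ember 2, Larkspur 3, Tessera 4, Willow 1.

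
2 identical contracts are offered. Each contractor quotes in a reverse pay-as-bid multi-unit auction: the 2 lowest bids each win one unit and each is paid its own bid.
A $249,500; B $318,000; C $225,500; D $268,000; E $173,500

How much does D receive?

Ordering the bids: 173,500 (E), 225,500 (C), 249,500 (A), 268,000 (D), …
Winners (2 units): E, C.
D does not win → $0.

D is paid $0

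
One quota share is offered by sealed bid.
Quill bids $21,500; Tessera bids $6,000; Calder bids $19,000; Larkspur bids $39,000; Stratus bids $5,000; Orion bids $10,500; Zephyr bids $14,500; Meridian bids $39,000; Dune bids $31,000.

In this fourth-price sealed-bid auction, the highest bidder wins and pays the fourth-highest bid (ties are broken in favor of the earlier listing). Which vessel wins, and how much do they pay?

Larkspur pays $21,500

Sorting bids: 39,000 (Larkspur) > 39,000 (Meridian) > 31,000 (Dune) > 21,500 (Quill) > 19,000 (Calder) > 14,500 (Zephyr) > …
Tie at $39,000 → Larkspur wins by tie-break.
Larkspur is highest; pays the fourth-highest bid, $21,500.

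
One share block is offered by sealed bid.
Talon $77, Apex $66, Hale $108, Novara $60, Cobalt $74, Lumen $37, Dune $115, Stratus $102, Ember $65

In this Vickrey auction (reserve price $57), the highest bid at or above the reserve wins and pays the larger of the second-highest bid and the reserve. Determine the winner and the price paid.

Dune pays $108

Rule: the highest bid at or above the reserve wins and pays the larger of the second-highest bid and the reserve.
Bids in order: 115 (Dune) > 108 (Hale) > 102 (Stratus) > 77 (Talon) > 74 (Cobalt) > 66 (Apex) > …
Dune has the top bid at or above the reserve ($115).
max(second-highest $108, reserve $57) = $108; the reserve does not bind.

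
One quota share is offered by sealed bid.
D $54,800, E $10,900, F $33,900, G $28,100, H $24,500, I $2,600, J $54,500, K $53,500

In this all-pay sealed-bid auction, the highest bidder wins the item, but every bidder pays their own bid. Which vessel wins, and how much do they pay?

D pays $54,800

Bids in order: 54,800 (D) > 54,500 (J) > 53,500 (K) > 33,900 (F) > 28,100 (G) > 24,500 (H) > …
D wins with the top bid; all bids are sunk regardless.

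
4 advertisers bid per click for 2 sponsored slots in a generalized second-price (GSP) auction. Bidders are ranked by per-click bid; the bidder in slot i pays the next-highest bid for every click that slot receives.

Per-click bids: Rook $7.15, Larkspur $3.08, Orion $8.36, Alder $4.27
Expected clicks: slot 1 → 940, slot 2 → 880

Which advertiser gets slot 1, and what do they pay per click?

Sorting advertisers: $8.36 (Orion) > $7.15 (Rook) > $4.27 (Alder) > …
Slot 1 goes to the first-ranked bidder, Orion, who pays the next bid down: $7.15/click.

Orion; $7.15 per click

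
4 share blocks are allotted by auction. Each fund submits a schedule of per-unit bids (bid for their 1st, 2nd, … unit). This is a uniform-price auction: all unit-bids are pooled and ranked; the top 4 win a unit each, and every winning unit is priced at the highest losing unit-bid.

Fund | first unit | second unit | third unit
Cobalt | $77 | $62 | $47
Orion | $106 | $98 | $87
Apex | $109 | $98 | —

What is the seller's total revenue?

Pooled unit-bids ranked (top 4): 109 (Apex-1), 106 (Orion-1), 98 (Orion-2), 98 (Apex-2)
First bid not allocated: $87.
Allocation: Apex 2, Orion 2. Every unit priced at $87.
Revenue = 4 × 87 = $348.

Total revenue: $348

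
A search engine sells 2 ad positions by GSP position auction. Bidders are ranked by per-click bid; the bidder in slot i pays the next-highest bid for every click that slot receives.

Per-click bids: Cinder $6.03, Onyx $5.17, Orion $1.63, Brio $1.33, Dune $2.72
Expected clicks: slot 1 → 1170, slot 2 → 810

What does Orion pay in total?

Ranked by bid: $6.03 (Cinder) > $5.17 (Onyx) > $2.72 (Dune) > …
Orion ranks below slot 2 → no slot, pays nothing.

Orion pays $0.00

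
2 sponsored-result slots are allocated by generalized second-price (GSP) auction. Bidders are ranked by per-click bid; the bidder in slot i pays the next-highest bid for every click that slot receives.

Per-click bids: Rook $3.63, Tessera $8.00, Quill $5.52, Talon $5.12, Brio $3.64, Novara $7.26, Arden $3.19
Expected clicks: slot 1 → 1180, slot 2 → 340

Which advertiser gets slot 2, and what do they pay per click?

Novara; $5.52 per click

Ranked by bid: $8.00 (Tessera) > $7.26 (Novara) > $5.52 (Quill) > …
Slot 2 goes to the second-ranked bidder, Novara, who pays the next bid down: $5.52/click.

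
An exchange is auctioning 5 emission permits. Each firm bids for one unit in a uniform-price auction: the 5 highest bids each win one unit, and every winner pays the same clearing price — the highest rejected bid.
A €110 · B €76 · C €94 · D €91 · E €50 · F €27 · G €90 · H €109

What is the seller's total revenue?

Sorting: 110 (A), 109 (H), 94 (C), 91 (D), 90 (G), 76 (B), 50 (E), …
Winners (5 units): A, H, C, D, G.
First losing bid is B's €76, which sets the uniform price.
Total revenue = 5 × €76 = €380.

Total revenue: €380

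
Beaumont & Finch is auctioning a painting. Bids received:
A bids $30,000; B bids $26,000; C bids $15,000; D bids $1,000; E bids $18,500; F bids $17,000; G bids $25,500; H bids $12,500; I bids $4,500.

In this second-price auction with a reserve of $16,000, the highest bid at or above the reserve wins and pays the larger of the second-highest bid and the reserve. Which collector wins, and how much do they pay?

Bids ranked: 30,000 (A) > 26,000 (B) > 25,500 (G) > 18,500 (E) > 17,000 (F) > 15,000 (C) > …
Highest eligible bid: A at $30,000.
max(second-highest $26,000, reserve $16,000) = $26,000; the reserve does not bind.

A pays $26,000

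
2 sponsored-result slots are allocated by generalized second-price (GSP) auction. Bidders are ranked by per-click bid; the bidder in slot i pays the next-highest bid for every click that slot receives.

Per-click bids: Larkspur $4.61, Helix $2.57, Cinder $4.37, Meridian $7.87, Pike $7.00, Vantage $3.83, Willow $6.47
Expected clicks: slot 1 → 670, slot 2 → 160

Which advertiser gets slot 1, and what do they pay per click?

Meridian; $7.00 per click

Sorting advertisers: $7.87 (Meridian) > $7.00 (Pike) > $6.47 (Willow) > …
Slot 1 goes to the first-ranked bidder, Meridian, who pays the next bid down: $7.00/click.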